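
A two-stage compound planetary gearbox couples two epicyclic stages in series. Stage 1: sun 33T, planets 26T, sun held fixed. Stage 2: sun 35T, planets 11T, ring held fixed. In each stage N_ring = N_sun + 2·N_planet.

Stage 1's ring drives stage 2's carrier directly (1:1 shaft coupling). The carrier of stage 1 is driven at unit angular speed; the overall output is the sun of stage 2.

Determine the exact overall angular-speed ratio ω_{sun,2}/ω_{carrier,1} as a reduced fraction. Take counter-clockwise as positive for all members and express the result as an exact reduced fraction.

10856/2975

Stage 1: N_ring = 33 + 2·26 = 85
Stage 1: 33(ω_s−ω_c) = −85(ω_r−ω_c),  ω_s=0, ω_c=1
Stage 1: ω_r = 1 − (33/85)(0−1) = 118/85
  ⇒ ω_r¹/ω_c¹ = 118/85
Stage 2: N_ring = 35 + 2·11 = 57
Stage 2: 35(ω_s−ω_c) = −57(ω_r−ω_c),  ω_r=0, ω_c=1
Stage 2: ω_s = 1 − (57/35)(0−1) = 92/35
  ⇒ ω_s²/ω_c² = 92/35
Coupling ω_c² = ω_r¹ ⇒ overall = 118/85 × 92/35 = 10856/2975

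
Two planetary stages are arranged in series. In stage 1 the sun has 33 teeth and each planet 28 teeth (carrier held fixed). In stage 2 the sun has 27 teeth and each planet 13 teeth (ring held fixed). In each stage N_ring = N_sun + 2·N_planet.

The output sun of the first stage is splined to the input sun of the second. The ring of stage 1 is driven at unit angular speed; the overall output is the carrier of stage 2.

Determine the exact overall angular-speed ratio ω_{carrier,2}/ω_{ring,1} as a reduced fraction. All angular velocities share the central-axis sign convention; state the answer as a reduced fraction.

-801/880

Stage 1: N_ring = 33 + 2·28 = 89
Stage 1: 33(ω_s−ω_c) = −89(ω_r−ω_c),  ω_c=0, ω_r=1
Stage 1: ω_s = 0 − (89/33)(1−0) = -89/33
  ⇒ ω_s¹/ω_r¹ = -89/33
Stage 2: N_ring = 27 + 2·13 = 53
Stage 2: 27(ω_s−ω_c) = −53(ω_r−ω_c),  ω_r=0, ω_s=1
Stage 2: 27(1−ω_c) = −53(0−ω_c)  ⇒  80ω_c = 27  ⇒  ω_c = 27/80
  ⇒ ω_c²/ω_s² = 27/80
Coupling ω_s² = ω_s¹ ⇒ overall = -89/33 × 27/80 = -801/880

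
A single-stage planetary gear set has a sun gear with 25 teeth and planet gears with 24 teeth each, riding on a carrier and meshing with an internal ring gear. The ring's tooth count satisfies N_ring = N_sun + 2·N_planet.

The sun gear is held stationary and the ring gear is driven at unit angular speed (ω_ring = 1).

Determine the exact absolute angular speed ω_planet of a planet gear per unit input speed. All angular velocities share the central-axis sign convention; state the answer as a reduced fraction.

N_ring = 25 + 2·24 = 73
25(ω_s−ω_c) = −73(ω_r−ω_c),  ω_s=0, ω_r=1
25(0−ω_c) = −73(1−ω_c)  ⇒  98ω_c = 73  ⇒  ω_c = 73/98
sun–planet: 25·(0−73/98) = −24·(ω_p−ω_c)  ⇒  ω_p−ω_c = −(25/24)·(-73/98) = 1825/2352
ω_p = 73/98 + 1825/2352 = 73/48

73/48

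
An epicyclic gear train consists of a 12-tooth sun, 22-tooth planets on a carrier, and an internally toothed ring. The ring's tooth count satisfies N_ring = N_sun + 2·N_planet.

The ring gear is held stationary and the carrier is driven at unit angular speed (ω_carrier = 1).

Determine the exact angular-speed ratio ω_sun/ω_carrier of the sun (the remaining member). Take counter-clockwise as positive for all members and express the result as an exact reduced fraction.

17/3

N_ring = 12 + 2·22 = 56
12(ω_s−ω_c) = −56(ω_r−ω_c),  ω_r=0, ω_c=1
ω_s = 1 − (56/12)(0−1) = 17/3
ω_s/ω_c = 17/3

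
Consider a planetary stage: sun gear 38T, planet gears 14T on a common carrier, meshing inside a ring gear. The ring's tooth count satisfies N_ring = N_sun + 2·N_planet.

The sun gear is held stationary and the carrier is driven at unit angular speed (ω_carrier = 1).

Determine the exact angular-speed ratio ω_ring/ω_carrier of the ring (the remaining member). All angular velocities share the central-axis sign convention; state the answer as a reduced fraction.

N_ring = 38 + 2·14 = 66
38(ω_s−ω_c) = −66(ω_r−ω_c),  ω_s=0, ω_c=1
ω_r = 1 − (38/66)(0−1) = 52/33
ω_r/ω_c = 52/33

52/33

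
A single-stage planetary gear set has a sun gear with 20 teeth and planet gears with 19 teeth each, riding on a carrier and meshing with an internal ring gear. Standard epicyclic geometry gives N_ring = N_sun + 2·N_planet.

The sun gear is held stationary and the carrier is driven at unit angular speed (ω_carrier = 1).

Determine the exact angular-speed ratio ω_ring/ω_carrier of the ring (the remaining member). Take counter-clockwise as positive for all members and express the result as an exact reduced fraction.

39/29

N_ring = 20 + 2·19 = 58
20(ω_s−ω_c) = −58(ω_r−ω_c),  ω_s=0, ω_c=1
ω_r = 1 − (20/58)(0−1) = 39/29
ω_r/ω_c = 39/29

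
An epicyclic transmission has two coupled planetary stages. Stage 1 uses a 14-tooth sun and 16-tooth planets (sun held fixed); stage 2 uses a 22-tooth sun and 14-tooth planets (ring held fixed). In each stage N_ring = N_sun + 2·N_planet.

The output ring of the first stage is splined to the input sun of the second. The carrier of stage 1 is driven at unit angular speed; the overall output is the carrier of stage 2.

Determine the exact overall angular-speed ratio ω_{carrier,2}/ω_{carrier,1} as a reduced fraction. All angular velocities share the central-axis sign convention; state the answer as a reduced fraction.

55/138

Stage 1: N_ring = 14 + 2·16 = 46
Stage 1: 14(ω_s−ω_c) = −46(ω_r−ω_c),  ω_s=0, ω_c=1
Stage 1: ω_r = 1 − (14/46)(0−1) = 30/23
  ⇒ ω_r¹/ω_c¹ = 30/23
Stage 2: N_ring = 22 + 2·14 = 50
Stage 2: 22(ω_s−ω_c) = −50(ω_r−ω_c),  ω_r=0, ω_s=1
Stage 2: 22(1−ω_c) = −50(0−ω_c)  ⇒  72ω_c = 22  ⇒  ω_c = 11/36
  ⇒ ω_c²/ω_s² = 11/36
Coupling ω_s² = ω_r¹ ⇒ overall = 30/23 × 11/36 = 55/138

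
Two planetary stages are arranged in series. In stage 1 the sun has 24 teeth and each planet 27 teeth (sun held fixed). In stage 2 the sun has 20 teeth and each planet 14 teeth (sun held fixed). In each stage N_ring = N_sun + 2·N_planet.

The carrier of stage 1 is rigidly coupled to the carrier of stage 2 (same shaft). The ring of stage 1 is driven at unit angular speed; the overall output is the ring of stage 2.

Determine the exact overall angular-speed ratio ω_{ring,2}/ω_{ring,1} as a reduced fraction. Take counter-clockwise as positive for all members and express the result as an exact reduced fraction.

Stage 1: N_ring = 24 + 2·27 = 78
Stage 1: 24(ω_s−ω_c) = −78(ω_r−ω_c),  ω_s=0, ω_r=1
Stage 1: 24(0−ω_c) = −78(1−ω_c)  ⇒  102ω_c = 78  ⇒  ω_c = 13/17
  ⇒ ω_c¹/ω_r¹ = 13/17
Stage 2: N_ring = 20 + 2·14 = 48
Stage 2: 20(ω_s−ω_c) = −48(ω_r−ω_c),  ω_s=0, ω_c=1
Stage 2: ω_r = 1 − (20/48)(0−1) = 17/12
  ⇒ ω_r²/ω_c² = 17/12
Coupling ω_c² = ω_c¹ ⇒ overall = 13/17 × 17/12 = 13/12

13/12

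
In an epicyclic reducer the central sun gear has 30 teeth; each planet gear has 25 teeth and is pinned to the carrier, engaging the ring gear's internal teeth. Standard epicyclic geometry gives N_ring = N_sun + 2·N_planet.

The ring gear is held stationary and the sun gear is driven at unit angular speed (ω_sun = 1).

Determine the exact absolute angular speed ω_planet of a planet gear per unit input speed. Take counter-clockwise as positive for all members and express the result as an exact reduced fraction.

N_ring = 30 + 2·25 = 80
30(ω_s−ω_c) = −80(ω_r−ω_c),  ω_r=0, ω_s=1
30(1−ω_c) = −80(0−ω_c)  ⇒  110ω_c = 30  ⇒  ω_c = 3/11
sun–planet: 30·(1−3/11) = −25·(ω_p−ω_c)  ⇒  ω_p−ω_c = −(30/25)·(8/11) = -48/55
ω_p = 3/11 − 48/55 = -3/5

-3/5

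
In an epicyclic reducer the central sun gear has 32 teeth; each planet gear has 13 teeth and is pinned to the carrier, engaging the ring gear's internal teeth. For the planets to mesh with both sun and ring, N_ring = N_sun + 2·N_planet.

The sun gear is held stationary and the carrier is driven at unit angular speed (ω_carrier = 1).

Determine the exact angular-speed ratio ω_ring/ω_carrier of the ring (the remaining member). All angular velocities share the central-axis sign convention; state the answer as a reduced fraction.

N_ring = 32 + 2·13 = 58
32(ω_s−ω_c) = −58(ω_r−ω_c),  ω_s=0, ω_c=1
ω_r = 1 − (32/58)(0−1) = 45/29
ω_r/ω_c = 45/29

45/29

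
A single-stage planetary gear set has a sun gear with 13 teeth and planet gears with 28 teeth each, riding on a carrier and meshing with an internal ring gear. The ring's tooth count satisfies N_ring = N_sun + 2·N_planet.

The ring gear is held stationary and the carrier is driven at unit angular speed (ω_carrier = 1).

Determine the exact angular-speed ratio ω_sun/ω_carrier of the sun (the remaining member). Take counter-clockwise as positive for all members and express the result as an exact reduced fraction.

N_ring = 13 + 2·28 = 69
13(ω_s−ω_c) = −69(ω_r−ω_c),  ω_r=0, ω_c=1
ω_s = 1 − (69/13)(0−1) = 82/13
ω_s/ω_c = 82/13

82/13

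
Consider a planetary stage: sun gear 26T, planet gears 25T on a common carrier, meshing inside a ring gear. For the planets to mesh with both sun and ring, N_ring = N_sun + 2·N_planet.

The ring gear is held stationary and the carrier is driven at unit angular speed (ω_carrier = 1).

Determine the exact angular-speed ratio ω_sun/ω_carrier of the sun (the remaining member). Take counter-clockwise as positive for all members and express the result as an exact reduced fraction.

51/13

N_ring = 26 + 2·25 = 76
26(ω_s−ω_c) = −76(ω_r−ω_c),  ω_r=0, ω_c=1
ω_s = 1 − (76/26)(0−1) = 51/13
ω_s/ω_c = 51/13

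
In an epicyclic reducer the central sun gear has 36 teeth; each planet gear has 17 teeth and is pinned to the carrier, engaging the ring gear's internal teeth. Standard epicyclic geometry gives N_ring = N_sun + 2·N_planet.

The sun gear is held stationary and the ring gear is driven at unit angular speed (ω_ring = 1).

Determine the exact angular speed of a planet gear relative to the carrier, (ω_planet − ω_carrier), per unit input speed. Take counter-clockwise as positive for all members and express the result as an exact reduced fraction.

1260/901

N_ring = 36 + 2·17 = 70
36(ω_s−ω_c) = −70(ω_r−ω_c),  ω_s=0, ω_r=1
36(0−ω_c) = −70(1−ω_c)  ⇒  106ω_c = 70  ⇒  ω_c = 35/53
sun–planet: 36·(0−35/53) = −17·(ω_p−ω_c)  ⇒  ω_p−ω_c = −(36/17)·(-35/53) = 1260/901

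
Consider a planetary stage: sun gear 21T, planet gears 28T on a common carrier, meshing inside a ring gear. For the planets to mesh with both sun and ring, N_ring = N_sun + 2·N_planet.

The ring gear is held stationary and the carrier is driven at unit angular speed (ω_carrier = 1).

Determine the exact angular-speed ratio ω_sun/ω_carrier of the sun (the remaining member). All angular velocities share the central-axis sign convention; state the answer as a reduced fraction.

N_ring = 21 + 2·28 = 77
21(ω_s−ω_c) = −77(ω_r−ω_c),  ω_r=0, ω_c=1
ω_s = 1 − (77/21)(0−1) = 14/3
ω_s/ω_c = 14/3

14/3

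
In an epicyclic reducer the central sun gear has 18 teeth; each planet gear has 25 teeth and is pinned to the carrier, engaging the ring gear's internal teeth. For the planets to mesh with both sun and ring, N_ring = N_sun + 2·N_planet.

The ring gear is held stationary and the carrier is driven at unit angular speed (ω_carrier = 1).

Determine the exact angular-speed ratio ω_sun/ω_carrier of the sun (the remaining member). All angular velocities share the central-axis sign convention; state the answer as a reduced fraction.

N_ring = 18 + 2·25 = 68
18(ω_s−ω_c) = −68(ω_r−ω_c),  ω_r=0, ω_c=1
ω_s = 1 − (68/18)(0−1) = 43/9
ω_s/ω_c = 43/9

43/9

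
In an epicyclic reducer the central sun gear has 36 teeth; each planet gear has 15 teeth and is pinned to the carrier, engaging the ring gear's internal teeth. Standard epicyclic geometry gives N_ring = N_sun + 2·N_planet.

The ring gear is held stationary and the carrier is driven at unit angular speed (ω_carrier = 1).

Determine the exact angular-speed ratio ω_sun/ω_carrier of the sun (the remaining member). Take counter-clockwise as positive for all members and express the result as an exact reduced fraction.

N_ring = 36 + 2·15 = 66
36(ω_s−ω_c) = −66(ω_r−ω_c),  ω_r=0, ω_c=1
ω_s = 1 − (66/36)(0−1) = 17/6
ω_s/ω_c = 17/6

17/6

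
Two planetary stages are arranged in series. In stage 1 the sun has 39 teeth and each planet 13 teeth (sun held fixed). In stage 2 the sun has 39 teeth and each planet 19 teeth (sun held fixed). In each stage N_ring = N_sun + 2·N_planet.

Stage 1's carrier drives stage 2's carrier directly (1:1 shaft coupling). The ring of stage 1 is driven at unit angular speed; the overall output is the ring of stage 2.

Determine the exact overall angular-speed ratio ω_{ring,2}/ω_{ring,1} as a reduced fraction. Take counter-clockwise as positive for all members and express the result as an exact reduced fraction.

Stage 1: N_ring = 39 + 2·13 = 65
Stage 1: 39(ω_s−ω_c) = −65(ω_r−ω_c),  ω_s=0, ω_r=1
Stage 1: 39(0−ω_c) = −65(1−ω_c)  ⇒  104ω_c = 65  ⇒  ω_c = 5/8
  ⇒ ω_c¹/ω_r¹ = 5/8
Stage 2: N_ring = 39 + 2·19 = 77
Stage 2: 39(ω_s−ω_c) = −77(ω_r−ω_c),  ω_s=0, ω_c=1
Stage 2: ω_r = 1 − (39/77)(0−1) = 116/77
  ⇒ ω_r²/ω_c² = 116/77
Coupling ω_c² = ω_c¹ ⇒ overall = 5/8 × 116/77 = 145/154

145/154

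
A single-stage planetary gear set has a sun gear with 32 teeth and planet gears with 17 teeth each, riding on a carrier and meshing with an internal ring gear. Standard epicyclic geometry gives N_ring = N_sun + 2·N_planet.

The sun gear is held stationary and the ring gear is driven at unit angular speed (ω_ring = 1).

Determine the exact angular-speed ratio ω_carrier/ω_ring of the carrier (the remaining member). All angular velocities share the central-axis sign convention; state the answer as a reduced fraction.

N_ring = 32 + 2·17 = 66
32(ω_s−ω_c) = −66(ω_r−ω_c),  ω_s=0, ω_r=1
32(0−ω_c) = −66(1−ω_c)  ⇒  98ω_c = 66  ⇒  ω_c = 33/49
ω_c/ω_r = 33/49

33/49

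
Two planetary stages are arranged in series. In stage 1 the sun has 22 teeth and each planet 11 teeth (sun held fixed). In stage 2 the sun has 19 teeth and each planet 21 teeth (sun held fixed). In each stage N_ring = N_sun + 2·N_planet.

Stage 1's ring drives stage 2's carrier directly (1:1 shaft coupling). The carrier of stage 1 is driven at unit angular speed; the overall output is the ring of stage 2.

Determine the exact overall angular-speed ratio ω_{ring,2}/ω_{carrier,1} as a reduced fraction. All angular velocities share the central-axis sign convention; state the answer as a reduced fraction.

120/61

Stage 1: N_ring = 22 + 2·11 = 44
Stage 1: 22(ω_s−ω_c) = −44(ω_r−ω_c),  ω_s=0, ω_c=1
Stage 1: ω_r = 1 − (22/44)(0−1) = 3/2
  ⇒ ω_r¹/ω_c¹ = 3/2
Stage 2: N_ring = 19 + 2·21 = 61
Stage 2: 19(ω_s−ω_c) = −61(ω_r−ω_c),  ω_s=0, ω_c=1
Stage 2: ω_r = 1 − (19/61)(0−1) = 80/61
  ⇒ ω_r²/ω_c² = 80/61
Coupling ω_c² = ω_r¹ ⇒ overall = 3/2 × 80/61 = 120/61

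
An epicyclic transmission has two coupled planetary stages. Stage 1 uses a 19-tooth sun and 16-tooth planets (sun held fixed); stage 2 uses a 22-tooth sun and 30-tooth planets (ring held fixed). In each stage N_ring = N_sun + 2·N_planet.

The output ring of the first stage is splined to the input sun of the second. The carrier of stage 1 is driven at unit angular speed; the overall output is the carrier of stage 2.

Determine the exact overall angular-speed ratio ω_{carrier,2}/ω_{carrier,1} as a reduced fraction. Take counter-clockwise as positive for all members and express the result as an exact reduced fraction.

385/1326

Stage 1: N_ring = 19 + 2·16 = 51
Stage 1: 19(ω_s−ω_c) = −51(ω_r−ω_c),  ω_s=0, ω_c=1
Stage 1: ω_r = 1 − (19/51)(0−1) = 70/51
  ⇒ ω_r¹/ω_c¹ = 70/51
Stage 2: N_ring = 22 + 2·30 = 82
Stage 2: 22(ω_s−ω_c) = −82(ω_r−ω_c),  ω_r=0, ω_s=1
Stage 2: 22(1−ω_c) = −82(0−ω_c)  ⇒  104ω_c = 22  ⇒  ω_c = 11/52
  ⇒ ω_c²/ω_s² = 11/52
Coupling ω_s² = ω_r¹ ⇒ overall = 70/51 × 11/52 = 385/1326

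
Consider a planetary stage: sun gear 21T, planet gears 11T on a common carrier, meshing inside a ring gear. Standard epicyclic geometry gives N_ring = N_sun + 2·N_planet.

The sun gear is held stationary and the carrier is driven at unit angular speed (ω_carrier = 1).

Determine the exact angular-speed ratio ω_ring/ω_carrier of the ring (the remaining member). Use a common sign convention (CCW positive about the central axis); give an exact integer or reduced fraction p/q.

N_ring = 21 + 2·11 = 43
21(ω_s−ω_c) = −43(ω_r−ω_c),  ω_s=0, ω_c=1
ω_r = 1 − (21/43)(0−1) = 64/43
ω_r/ω_c = 64/43

64/43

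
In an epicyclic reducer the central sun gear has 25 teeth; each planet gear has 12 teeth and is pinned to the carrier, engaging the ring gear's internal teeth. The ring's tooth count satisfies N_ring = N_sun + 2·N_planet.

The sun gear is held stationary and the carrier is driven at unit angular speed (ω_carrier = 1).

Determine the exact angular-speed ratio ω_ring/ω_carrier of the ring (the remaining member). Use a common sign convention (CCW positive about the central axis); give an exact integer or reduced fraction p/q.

74/49

N_ring = 25 + 2·12 = 49
25(ω_s−ω_c) = −49(ω_r−ω_c),  ω_s=0, ω_c=1
ω_r = 1 − (25/49)(0−1) = 74/49
ω_r/ω_c = 74/49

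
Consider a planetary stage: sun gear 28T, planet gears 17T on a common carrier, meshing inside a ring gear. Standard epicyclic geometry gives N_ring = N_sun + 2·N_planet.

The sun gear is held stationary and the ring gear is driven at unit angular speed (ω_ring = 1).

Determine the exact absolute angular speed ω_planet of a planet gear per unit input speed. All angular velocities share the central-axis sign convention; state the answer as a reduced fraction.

N_ring = 28 + 2·17 = 62
28(ω_s−ω_c) = −62(ω_r−ω_c),  ω_s=0, ω_r=1
28(0−ω_c) = −62(1−ω_c)  ⇒  90ω_c = 62  ⇒  ω_c = 31/45
sun–planet: 28·(0−31/45) = −17·(ω_p−ω_c)  ⇒  ω_p−ω_c = −(28/17)·(-31/45) = 868/765
ω_p = 31/45 + 868/765 = 31/17

31/17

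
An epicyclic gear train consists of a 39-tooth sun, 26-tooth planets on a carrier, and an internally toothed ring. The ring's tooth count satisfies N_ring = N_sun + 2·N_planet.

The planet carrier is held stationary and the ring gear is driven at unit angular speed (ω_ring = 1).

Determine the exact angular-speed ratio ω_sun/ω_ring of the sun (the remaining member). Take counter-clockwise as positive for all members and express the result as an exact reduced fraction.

N_ring = 39 + 2·26 = 91
39(ω_s−ω_c) = −91(ω_r−ω_c),  ω_c=0, ω_r=1
ω_s = 0 − (91/39)(1−0) = -7/3
ω_s/ω_r = -7/3

-7/3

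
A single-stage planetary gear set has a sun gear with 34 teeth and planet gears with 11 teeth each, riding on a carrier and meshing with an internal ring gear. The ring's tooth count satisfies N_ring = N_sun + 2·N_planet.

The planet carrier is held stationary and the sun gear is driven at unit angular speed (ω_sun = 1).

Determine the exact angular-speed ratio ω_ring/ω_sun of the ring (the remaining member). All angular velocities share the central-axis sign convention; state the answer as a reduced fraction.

-17/28

N_ring = 34 + 2·11 = 56
34(ω_s−ω_c) = −56(ω_r−ω_c),  ω_c=0, ω_s=1
ω_r = 0 − (34/56)(1−0) = -17/28
ω_r/ω_s = -17/28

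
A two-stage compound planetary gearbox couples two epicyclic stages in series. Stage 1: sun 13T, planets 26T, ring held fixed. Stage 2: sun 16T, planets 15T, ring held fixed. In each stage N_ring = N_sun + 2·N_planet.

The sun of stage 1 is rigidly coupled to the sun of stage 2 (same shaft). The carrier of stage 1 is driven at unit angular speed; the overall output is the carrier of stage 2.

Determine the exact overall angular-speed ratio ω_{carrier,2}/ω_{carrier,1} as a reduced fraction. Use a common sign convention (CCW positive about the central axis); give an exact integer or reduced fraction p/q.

48/31

Stage 1: N_ring = 13 + 2·26 = 65
Stage 1: 13(ω_s−ω_c) = −65(ω_r−ω_c),  ω_r=0, ω_c=1
Stage 1: ω_s = 1 − (65/13)(0−1) = 6
  ⇒ ω_s¹/ω_c¹ = 6
Stage 2: N_ring = 16 + 2·15 = 46
Stage 2: 16(ω_s−ω_c) = −46(ω_r−ω_c),  ω_r=0, ω_s=1
Stage 2: 16(1−ω_c) = −46(0−ω_c)  ⇒  62ω_c = 16  ⇒  ω_c = 8/31
  ⇒ ω_c²/ω_s² = 8/31
Coupling ω_s² = ω_s¹ ⇒ overall = 6 × 8/31 = 48/31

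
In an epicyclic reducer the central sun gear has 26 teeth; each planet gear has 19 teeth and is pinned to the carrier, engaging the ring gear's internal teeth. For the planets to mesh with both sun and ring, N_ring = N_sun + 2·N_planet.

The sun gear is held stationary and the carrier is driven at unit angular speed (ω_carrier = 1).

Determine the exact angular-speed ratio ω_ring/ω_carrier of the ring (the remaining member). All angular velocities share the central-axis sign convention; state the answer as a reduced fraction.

45/32

N_ring = 26 + 2·19 = 64
26(ω_s−ω_c) = −64(ω_r−ω_c),  ω_s=0, ω_c=1
ω_r = 1 − (26/64)(0−1) = 45/32
ω_r/ω_c = 45/32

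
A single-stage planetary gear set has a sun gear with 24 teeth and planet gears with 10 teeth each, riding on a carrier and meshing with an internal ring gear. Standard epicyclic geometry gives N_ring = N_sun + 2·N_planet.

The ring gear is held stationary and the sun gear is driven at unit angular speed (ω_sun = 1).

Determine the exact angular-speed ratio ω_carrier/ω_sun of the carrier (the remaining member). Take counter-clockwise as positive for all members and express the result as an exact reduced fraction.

6/17

N_ring = 24 + 2·10 = 44
24(ω_s−ω_c) = −44(ω_r−ω_c),  ω_r=0, ω_s=1
24(1−ω_c) = −44(0−ω_c)  ⇒  68ω_c = 24  ⇒  ω_c = 6/17
ω_c/ω_s = 6/17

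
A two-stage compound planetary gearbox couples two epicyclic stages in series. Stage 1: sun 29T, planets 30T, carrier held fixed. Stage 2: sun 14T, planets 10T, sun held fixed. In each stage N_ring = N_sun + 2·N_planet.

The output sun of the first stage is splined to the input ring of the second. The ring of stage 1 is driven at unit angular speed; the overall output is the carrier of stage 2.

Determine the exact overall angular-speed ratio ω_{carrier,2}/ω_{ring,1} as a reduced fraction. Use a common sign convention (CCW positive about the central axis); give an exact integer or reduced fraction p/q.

-1513/696

Stage 1: N_ring = 29 + 2·30 = 89
Stage 1: 29(ω_s−ω_c) = −89(ω_r−ω_c),  ω_c=0, ω_r=1
Stage 1: ω_s = 0 − (89/29)(1−0) = -89/29
  ⇒ ω_s¹/ω_r¹ = -89/29
Stage 2: N_ring = 14 + 2·10 = 34
Stage 2: 14(ω_s−ω_c) = −34(ω_r−ω_c),  ω_s=0, ω_r=1
Stage 2: 14(0−ω_c) = −34(1−ω_c)  ⇒  48ω_c = 34  ⇒  ω_c = 17/24
  ⇒ ω_c²/ω_r² = 17/24
Coupling ω_r² = ω_s¹ ⇒ overall = -89/29 × 17/24 = -1513/696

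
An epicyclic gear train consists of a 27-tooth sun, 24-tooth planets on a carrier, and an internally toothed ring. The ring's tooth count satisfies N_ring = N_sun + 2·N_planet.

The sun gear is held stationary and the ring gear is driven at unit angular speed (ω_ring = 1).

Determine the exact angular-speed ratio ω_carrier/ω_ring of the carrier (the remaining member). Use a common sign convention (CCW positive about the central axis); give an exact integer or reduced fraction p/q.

N_ring = 27 + 2·24 = 75
27(ω_s−ω_c) = −75(ω_r−ω_c),  ω_s=0, ω_r=1
27(0−ω_c) = −75(1−ω_c)  ⇒  102ω_c = 75  ⇒  ω_c = 25/34
ω_c/ω_r = 25/34

25/34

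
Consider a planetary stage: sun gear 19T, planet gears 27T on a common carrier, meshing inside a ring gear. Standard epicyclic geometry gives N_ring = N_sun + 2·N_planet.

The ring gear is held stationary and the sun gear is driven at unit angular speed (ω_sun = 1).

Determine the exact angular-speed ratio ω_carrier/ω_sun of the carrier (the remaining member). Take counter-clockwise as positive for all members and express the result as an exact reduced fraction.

19/92

N_ring = 19 + 2·27 = 73
19(ω_s−ω_c) = −73(ω_r−ω_c),  ω_r=0, ω_s=1
19(1−ω_c) = −73(0−ω_c)  ⇒  92ω_c = 19  ⇒  ω_c = 19/92
ω_c/ω_s = 19/92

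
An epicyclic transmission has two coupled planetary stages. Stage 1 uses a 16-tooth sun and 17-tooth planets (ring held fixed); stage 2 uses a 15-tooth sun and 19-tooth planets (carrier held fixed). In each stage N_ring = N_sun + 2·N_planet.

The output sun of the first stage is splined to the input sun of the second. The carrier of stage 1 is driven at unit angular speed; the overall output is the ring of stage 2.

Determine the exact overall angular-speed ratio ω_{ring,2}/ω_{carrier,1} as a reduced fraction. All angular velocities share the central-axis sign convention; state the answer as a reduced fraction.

-495/424

Stage 1: N_ring = 16 + 2·17 = 50
Stage 1: 16(ω_s−ω_c) = −50(ω_r−ω_c),  ω_r=0, ω_c=1
Stage 1: ω_s = 1 − (50/16)(0−1) = 33/8
  ⇒ ω_s¹/ω_c¹ = 33/8
Stage 2: N_ring = 15 + 2·19 = 53
Stage 2: 15(ω_s−ω_c) = −53(ω_r−ω_c),  ω_c=0, ω_s=1
Stage 2: ω_r = 0 − (15/53)(1−0) = -15/53
  ⇒ ω_r²/ω_s² = -15/53
Coupling ω_s² = ω_s¹ ⇒ overall = 33/8 × -15/53 = -495/424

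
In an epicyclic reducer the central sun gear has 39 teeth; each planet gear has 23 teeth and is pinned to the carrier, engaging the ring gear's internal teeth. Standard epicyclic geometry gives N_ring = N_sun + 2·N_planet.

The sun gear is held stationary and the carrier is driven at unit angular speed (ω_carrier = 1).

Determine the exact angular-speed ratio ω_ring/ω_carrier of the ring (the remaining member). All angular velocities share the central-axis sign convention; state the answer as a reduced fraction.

N_ring = 39 + 2·23 = 85
39(ω_s−ω_c) = −85(ω_r−ω_c),  ω_s=0, ω_c=1
ω_r = 1 − (39/85)(0−1) = 124/85
ω_r/ω_c = 124/85

124/85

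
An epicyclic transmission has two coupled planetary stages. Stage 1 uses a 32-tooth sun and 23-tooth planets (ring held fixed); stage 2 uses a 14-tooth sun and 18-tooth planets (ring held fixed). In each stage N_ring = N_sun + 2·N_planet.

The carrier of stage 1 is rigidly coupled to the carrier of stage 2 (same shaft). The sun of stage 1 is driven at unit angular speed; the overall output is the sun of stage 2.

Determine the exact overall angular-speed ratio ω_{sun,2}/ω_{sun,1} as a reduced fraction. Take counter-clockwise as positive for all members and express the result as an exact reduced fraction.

Stage 1: N_ring = 32 + 2·23 = 78
Stage 1: 32(ω_s−ω_c) = −78(ω_r−ω_c),  ω_r=0, ω_s=1
Stage 1: 32(1−ω_c) = −78(0−ω_c)  ⇒  110ω_c = 32  ⇒  ω_c = 16/55
  ⇒ ω_c¹/ω_s¹ = 16/55
Stage 2: N_ring = 14 + 2·18 = 50
Stage 2: 14(ω_s−ω_c) = −50(ω_r−ω_c),  ω_r=0, ω_c=1
Stage 2: ω_s = 1 − (50/14)(0−1) = 32/7
  ⇒ ω_s²/ω_c² = 32/7
Coupling ω_c² = ω_c¹ ⇒ overall = 16/55 × 32/7 = 512/385

512/385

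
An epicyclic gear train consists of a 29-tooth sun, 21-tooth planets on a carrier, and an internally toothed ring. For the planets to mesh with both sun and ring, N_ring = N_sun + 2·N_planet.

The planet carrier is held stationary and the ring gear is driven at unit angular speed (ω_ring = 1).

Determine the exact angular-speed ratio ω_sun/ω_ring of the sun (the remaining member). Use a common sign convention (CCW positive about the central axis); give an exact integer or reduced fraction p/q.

-71/29

N_ring = 29 + 2·21 = 71
29(ω_s−ω_c) = −71(ω_r−ω_c),  ω_c=0, ω_r=1
ω_s = 0 − (71/29)(1−0) = -71/29
ω_s/ω_r = -71/29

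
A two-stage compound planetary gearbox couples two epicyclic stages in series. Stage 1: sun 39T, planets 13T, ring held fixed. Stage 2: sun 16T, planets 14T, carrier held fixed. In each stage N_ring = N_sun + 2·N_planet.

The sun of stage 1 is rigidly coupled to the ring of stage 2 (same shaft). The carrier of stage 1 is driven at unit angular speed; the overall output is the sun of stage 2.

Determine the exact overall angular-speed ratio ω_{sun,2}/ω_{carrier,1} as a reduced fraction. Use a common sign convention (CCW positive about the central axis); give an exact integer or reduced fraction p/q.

Stage 1: N_ring = 39 + 2·13 = 65
Stage 1: 39(ω_s−ω_c) = −65(ω_r−ω_c),  ω_r=0, ω_c=1
Stage 1: ω_s = 1 − (65/39)(0−1) = 8/3
  ⇒ ω_s¹/ω_c¹ = 8/3
Stage 2: N_ring = 16 + 2·14 = 44
Stage 2: 16(ω_s−ω_c) = −44(ω_r−ω_c),  ω_c=0, ω_r=1
Stage 2: ω_s = 0 − (44/16)(1−0) = -11/4
  ⇒ ω_s²/ω_r² = -11/4
Coupling ω_r² = ω_s¹ ⇒ overall = 8/3 × -11/4 = -22/3

-22/3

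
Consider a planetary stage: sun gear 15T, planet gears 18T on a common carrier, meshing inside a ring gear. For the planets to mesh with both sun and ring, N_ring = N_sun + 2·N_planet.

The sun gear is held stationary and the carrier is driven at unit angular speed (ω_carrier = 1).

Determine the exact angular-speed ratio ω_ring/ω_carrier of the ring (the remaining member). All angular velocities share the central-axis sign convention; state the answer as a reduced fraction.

22/17

N_ring = 15 + 2·18 = 51
15(ω_s−ω_c) = −51(ω_r−ω_c),  ω_s=0, ω_c=1
ω_r = 1 − (15/51)(0−1) = 22/17
ω_r/ω_c = 22/17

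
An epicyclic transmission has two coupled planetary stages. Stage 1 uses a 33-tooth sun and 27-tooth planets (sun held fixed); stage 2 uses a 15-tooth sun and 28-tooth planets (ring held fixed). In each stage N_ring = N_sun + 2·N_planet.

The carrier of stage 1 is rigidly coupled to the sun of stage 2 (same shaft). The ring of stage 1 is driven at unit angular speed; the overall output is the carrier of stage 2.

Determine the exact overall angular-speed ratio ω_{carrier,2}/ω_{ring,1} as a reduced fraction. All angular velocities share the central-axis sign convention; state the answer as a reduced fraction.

Stage 1: N_ring = 33 + 2·27 = 87
Stage 1: 33(ω_s−ω_c) = −87(ω_r−ω_c),  ω_s=0, ω_r=1
Stage 1: 33(0−ω_c) = −87(1−ω_c)  ⇒  120ω_c = 87  ⇒  ω_c = 29/40
  ⇒ ω_c¹/ω_r¹ = 29/40
Stage 2: N_ring = 15 + 2·28 = 71
Stage 2: 15(ω_s−ω_c) = −71(ω_r−ω_c),  ω_r=0, ω_s=1
Stage 2: 15(1−ω_c) = −71(0−ω_c)  ⇒  86ω_c = 15  ⇒  ω_c = 15/86
  ⇒ ω_c²/ω_s² = 15/86
Coupling ω_s² = ω_c¹ ⇒ overall = 29/40 × 15/86 = 87/688

87/688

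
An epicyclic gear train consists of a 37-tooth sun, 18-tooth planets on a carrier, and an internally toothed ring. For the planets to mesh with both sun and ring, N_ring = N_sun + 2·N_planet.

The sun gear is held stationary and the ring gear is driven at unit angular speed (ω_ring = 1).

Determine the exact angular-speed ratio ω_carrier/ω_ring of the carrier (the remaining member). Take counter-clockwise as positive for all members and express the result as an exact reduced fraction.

73/110

N_ring = 37 + 2·18 = 73
37(ω_s−ω_c) = −73(ω_r−ω_c),  ω_s=0, ω_r=1
37(0−ω_c) = −73(1−ω_c)  ⇒  110ω_c = 73  ⇒  ω_c = 73/110
ω_c/ω_r = 73/110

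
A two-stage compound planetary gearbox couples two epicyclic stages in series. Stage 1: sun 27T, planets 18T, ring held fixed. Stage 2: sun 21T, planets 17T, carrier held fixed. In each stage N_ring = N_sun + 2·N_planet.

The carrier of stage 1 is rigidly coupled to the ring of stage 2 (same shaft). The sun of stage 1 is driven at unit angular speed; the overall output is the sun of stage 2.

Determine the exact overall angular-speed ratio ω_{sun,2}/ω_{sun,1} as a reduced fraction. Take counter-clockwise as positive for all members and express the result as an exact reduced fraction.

Stage 1: N_ring = 27 + 2·18 = 63
Stage 1: 27(ω_s−ω_c) = −63(ω_r−ω_c),  ω_r=0, ω_s=1
Stage 1: 27(1−ω_c) = −63(0−ω_c)  ⇒  90ω_c = 27  ⇒  ω_c = 3/10
  ⇒ ω_c¹/ω_s¹ = 3/10
Stage 2: N_ring = 21 + 2·17 = 55
Stage 2: 21(ω_s−ω_c) = −55(ω_r−ω_c),  ω_c=0, ω_r=1
Stage 2: ω_s = 0 − (55/21)(1−0) = -55/21
  ⇒ ω_s²/ω_r² = -55/21
Coupling ω_r² = ω_c¹ ⇒ overall = 3/10 × -55/21 = -11/14

-11/14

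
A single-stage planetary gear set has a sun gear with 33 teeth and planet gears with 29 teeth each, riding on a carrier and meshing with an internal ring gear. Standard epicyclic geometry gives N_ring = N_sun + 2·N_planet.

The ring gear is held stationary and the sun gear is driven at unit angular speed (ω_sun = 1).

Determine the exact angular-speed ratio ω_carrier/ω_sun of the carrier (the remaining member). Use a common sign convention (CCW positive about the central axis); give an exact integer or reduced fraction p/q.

N_ring = 33 + 2·29 = 91
33(ω_s−ω_c) = −91(ω_r−ω_c),  ω_r=0, ω_s=1
33(1−ω_c) = −91(0−ω_c)  ⇒  124ω_c = 33  ⇒  ω_c = 33/124
ω_c/ω_s = 33/124

33/124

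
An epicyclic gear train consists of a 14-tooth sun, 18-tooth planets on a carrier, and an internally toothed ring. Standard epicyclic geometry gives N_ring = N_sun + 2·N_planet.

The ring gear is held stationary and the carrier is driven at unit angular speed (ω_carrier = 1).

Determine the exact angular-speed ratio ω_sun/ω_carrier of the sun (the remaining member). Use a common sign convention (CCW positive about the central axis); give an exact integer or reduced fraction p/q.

N_ring = 14 + 2·18 = 50
14(ω_s−ω_c) = −50(ω_r−ω_c),  ω_r=0, ω_c=1
ω_s = 1 − (50/14)(0−1) = 32/7
ω_s/ω_c = 32/7

32/7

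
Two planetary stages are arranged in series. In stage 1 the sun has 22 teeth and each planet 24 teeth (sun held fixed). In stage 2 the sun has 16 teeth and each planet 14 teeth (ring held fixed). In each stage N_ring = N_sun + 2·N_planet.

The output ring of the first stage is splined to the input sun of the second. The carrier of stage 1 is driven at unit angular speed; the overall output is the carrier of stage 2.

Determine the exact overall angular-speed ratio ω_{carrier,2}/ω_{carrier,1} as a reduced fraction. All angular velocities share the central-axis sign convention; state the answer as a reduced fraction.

184/525

Stage 1: N_ring = 22 + 2·24 = 70
Stage 1: 22(ω_s−ω_c) = −70(ω_r−ω_c),  ω_s=0, ω_c=1
Stage 1: ω_r = 1 − (22/70)(0−1) = 46/35
  ⇒ ω_r¹/ω_c¹ = 46/35
Stage 2: N_ring = 16 + 2·14 = 44
Stage 2: 16(ω_s−ω_c) = −44(ω_r−ω_c),  ω_r=0, ω_s=1
Stage 2: 16(1−ω_c) = −44(0−ω_c)  ⇒  60ω_c = 16  ⇒  ω_c = 4/15
  ⇒ ω_c²/ω_s² = 4/15
Coupling ω_s² = ω_r¹ ⇒ overall = 46/35 × 4/15 = 184/525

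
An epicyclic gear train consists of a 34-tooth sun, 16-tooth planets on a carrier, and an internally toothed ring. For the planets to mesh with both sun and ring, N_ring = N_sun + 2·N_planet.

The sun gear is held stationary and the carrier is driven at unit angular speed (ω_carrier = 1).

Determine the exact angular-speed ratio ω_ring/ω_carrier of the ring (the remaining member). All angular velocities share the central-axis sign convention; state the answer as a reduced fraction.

N_ring = 34 + 2·16 = 66
34(ω_s−ω_c) = −66(ω_r−ω_c),  ω_s=0, ω_c=1
ω_r = 1 − (34/66)(0−1) = 50/33
ω_r/ω_c = 50/33

50/33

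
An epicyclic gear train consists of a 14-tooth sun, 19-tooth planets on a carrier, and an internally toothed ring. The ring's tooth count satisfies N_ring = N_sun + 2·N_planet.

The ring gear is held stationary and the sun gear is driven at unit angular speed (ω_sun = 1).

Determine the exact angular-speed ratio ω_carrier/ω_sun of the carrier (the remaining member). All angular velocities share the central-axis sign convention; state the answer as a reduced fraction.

7/33

N_ring = 14 + 2·19 = 52
14(ω_s−ω_c) = −52(ω_r−ω_c),  ω_r=0, ω_s=1
14(1−ω_c) = −52(0−ω_c)  ⇒  66ω_c = 14  ⇒  ω_c = 7/33
ω_c/ω_s = 7/33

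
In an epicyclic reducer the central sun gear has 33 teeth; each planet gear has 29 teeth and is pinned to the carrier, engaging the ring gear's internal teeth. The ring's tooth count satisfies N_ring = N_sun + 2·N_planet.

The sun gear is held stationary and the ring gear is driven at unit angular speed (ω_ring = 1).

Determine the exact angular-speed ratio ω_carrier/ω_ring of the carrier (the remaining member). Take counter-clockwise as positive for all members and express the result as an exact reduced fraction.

91/124

N_ring = 33 + 2·29 = 91
33(ω_s−ω_c) = −91(ω_r−ω_c),  ω_s=0, ω_r=1
33(0−ω_c) = −91(1−ω_c)  ⇒  124ω_c = 91  ⇒  ω_c = 91/124
ω_c/ω_r = 91/124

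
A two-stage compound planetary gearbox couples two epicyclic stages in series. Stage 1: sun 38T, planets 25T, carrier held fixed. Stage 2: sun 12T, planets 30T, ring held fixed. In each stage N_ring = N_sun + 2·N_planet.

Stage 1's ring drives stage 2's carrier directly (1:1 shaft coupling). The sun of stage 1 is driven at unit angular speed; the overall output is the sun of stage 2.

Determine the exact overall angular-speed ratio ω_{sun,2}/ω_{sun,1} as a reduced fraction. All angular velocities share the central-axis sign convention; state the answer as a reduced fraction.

Stage 1: N_ring = 38 + 2·25 = 88
Stage 1: 38(ω_s−ω_c) = −88(ω_r−ω_c),  ω_c=0, ω_s=1
Stage 1: ω_r = 0 − (38/88)(1−0) = -19/44
  ⇒ ω_r¹/ω_s¹ = -19/44
Stage 2: N_ring = 12 + 2·30 = 72
Stage 2: 12(ω_s−ω_c) = −72(ω_r−ω_c),  ω_r=0, ω_c=1
Stage 2: ω_s = 1 − (72/12)(0−1) = 7
  ⇒ ω_s²/ω_c² = 7
Coupling ω_c² = ω_r¹ ⇒ overall = -19/44 × 7 = -133/44

-133/44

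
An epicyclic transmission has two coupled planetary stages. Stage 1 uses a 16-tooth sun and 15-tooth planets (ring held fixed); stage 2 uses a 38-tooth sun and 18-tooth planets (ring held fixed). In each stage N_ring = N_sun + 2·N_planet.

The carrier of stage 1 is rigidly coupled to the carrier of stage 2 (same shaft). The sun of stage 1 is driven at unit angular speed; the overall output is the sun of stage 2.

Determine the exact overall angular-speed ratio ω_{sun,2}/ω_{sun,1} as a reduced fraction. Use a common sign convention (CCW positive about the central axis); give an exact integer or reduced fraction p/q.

448/589

Stage 1: N_ring = 16 + 2·15 = 46
Stage 1: 16(ω_s−ω_c) = −46(ω_r−ω_c),  ω_r=0, ω_s=1
Stage 1: 16(1−ω_c) = −46(0−ω_c)  ⇒  62ω_c = 16  ⇒  ω_c = 8/31
  ⇒ ω_c¹/ω_s¹ = 8/31
Stage 2: N_ring = 38 + 2·18 = 74
Stage 2: 38(ω_s−ω_c) = −74(ω_r−ω_c),  ω_r=0, ω_c=1
Stage 2: ω_s = 1 − (74/38)(0−1) = 56/19
  ⇒ ω_s²/ω_c² = 56/19
Coupling ω_c² = ω_c¹ ⇒ overall = 8/31 × 56/19 = 448/589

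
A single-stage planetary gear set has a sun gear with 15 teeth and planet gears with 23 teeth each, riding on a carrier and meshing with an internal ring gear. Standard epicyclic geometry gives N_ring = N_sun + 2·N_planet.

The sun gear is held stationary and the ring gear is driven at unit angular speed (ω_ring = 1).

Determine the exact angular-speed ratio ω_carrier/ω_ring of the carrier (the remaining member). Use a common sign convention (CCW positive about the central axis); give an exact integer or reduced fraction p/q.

N_ring = 15 + 2·23 = 61
15(ω_s−ω_c) = −61(ω_r−ω_c),  ω_s=0, ω_r=1
15(0−ω_c) = −61(1−ω_c)  ⇒  76ω_c = 61  ⇒  ω_c = 61/76
ω_c/ω_r = 61/76

61/76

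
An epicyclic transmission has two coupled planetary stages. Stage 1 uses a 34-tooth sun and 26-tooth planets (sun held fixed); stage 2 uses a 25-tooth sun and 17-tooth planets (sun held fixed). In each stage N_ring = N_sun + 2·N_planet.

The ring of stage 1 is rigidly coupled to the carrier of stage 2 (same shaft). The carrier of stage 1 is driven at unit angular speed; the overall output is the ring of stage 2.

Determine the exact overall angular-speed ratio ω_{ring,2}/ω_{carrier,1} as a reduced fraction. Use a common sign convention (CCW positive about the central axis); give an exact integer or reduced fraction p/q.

5040/2537

Stage 1: N_ring = 34 + 2·26 = 86
Stage 1: 34(ω_s−ω_c) = −86(ω_r−ω_c),  ω_s=0, ω_c=1
Stage 1: ω_r = 1 − (34/86)(0−1) = 60/43
  ⇒ ω_r¹/ω_c¹ = 60/43
Stage 2: N_ring = 25 + 2·17 = 59
Stage 2: 25(ω_s−ω_c) = −59(ω_r−ω_c),  ω_s=0, ω_c=1
Stage 2: ω_r = 1 − (25/59)(0−1) = 84/59
  ⇒ ω_r²/ω_c² = 84/59
Coupling ω_c² = ω_r¹ ⇒ overall = 60/43 × 84/59 = 5040/2537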